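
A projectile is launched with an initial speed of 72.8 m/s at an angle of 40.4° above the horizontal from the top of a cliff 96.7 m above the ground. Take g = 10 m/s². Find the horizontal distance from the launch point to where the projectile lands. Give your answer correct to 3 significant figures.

Components: v_x = 72.8 cos 40.4° = 55.44 m/s, v_y = 72.8 sin 40.4° = 47.18 m/s.
Vertical: 0 = 96.7 + 47.18 t − ½(10) t² ⇒ 5.000 t² − 47.18 t − 96.7 = 0.
t = [47.18 + √(2226 + 1934)] / 10.00 = 11.17 s.
Horizontal: R = v_x · t = 55.44 × 11.17 = 619 m.

619 m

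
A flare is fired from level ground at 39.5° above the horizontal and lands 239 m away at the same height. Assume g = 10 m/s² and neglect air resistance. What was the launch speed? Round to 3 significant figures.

49.3 m/s

On level ground, R = v₀² sin(2θ) / g, so v₀ = √(R g / sin 2θ).
sin(2 × 39.5°) = 0.9816.
v₀ = √(239 × 10 / 0.9816) = √2435 = 49.3 m/s.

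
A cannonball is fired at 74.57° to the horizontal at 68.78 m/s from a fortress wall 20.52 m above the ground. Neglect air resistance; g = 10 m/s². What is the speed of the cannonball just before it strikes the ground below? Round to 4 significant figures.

v_x = 68.78 cos 74.57° = 18.300 m/s is unchanged throughout.
For the vertical component, v_y² = v_y0² + 2 g h = (66.301)² + 2×10×20.52 = 4806.2, so |v_y| = 69.327 m/s.
Impact speed = √(v_x² + v_y²) = √(334.89 + 4806.2) = 71.70 m/s.

71.70 m/s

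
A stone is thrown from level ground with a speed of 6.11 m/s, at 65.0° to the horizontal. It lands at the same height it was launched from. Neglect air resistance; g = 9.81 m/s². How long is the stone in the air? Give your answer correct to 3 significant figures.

Vertical component: v_y = 6.11 sin 65.0° = 5.538 m/s.
For a projectile landing at launch height, time of flight is t = 2 v_y / g = 2 × 5.538 / 9.81 = 1.13 s.

1.13 s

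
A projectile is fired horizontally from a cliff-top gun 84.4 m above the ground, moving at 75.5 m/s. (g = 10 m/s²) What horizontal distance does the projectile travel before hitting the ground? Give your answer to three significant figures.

Initial vertical velocity is zero, so the fall time comes from h = ½ g t²: t = √(2 × 84.4 / 10) = 4.109 s.
Horizontal motion is uniform at 75.5 m/s, so x = 75.5 × 4.109 = 310 m.

310 m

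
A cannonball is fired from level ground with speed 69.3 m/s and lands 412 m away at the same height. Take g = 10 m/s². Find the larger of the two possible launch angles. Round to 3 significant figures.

60.5°

Level-ground range: R = v₀² sin(2θ)/g ⇒ sin 2θ = R g / v₀² = 412×10/69.3² = 0.8579.
2θ = arcsin(0.8579) = 59.08° or 180° − 59.08° = 120.92°.
So θ = 29.5° or θ = 60.5°.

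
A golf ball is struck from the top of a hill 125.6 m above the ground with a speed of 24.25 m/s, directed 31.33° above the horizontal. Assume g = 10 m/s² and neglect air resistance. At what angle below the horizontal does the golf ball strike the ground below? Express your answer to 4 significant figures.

v_x = 24.25 cos 31.33° = 20.714 m/s.
At impact |v_y| = √(v_y0² + 2 g h) = √(12.609² + 2×10×125.6) = 51.682 m/s.
Angle below horizontal = arctan(|v_y| / v_x) = arctan(51.682 / 20.714) = 68.16°.

68.16°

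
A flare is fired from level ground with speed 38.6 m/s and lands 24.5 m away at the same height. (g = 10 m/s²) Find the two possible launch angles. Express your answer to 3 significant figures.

4.73° and 85.3°

Level-ground range: R = v₀² sin(2θ)/g ⇒ sin 2θ = R g / v₀² = 24.5×10/38.6² = 0.1644.
2θ = arcsin(0.1644) = 9.462° or 180° − 9.462° = 170.538°.
So θ = 4.73° or θ = 85.3°.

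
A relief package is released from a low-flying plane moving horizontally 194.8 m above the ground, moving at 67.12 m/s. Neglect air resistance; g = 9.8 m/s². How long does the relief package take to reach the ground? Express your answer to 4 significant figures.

The horizontal speed doesn't affect the fall. With v_y0 = 0, h = ½ g t².
t = √(2 × 194.8 / 9.8) = √39.755 = 6.305 s.

6.305 s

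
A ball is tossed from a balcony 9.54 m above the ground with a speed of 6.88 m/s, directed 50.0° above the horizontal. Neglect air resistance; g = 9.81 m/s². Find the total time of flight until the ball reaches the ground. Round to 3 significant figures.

Vertical component: v_y = 6.88 sin 50.0° = 5.270 m/s.
Taking up as positive with launch at y = 9.54 m, landing at y = 0: 0 = 9.54 + 5.270 t − ½(9.81) t².
Solving 4.905 t² − 5.270 t − 9.54 = 0 gives t = [5.270 + √(5.270² + 4·4.905·9.54)] / 9.810 = 2.03 s.

2.03 s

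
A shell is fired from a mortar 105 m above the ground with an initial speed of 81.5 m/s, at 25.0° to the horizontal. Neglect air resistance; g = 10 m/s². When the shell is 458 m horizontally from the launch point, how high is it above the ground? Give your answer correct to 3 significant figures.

126 m

v_x = 81.5 cos 25.0° = 73.86 m/s, v_y0 = 81.5 sin 25.0° = 34.44 m/s.
Time to reach x = 458 m: t = x / v_x = 458 / 73.86 = 6.201 s.
y = 105 + v_y0 t − ½ g t² = 105 + 34.44×6.201 − 5.000×6.201² = 126 m.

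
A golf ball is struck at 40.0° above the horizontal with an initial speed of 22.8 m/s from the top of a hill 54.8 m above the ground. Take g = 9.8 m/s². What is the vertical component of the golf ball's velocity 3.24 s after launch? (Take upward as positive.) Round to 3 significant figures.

Initial vertical component: v_y0 = 22.8 sin 40.0° = 14.66 m/s.
v_y(t) = v_y0 − g t = 14.66 − 9.8 × 3.24 = -17.1 m/s.

-17.1 m/s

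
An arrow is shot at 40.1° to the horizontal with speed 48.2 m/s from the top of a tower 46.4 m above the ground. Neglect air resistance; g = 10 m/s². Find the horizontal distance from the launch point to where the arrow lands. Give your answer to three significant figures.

Components: v_x = 48.2 cos 40.1° = 36.87 m/s, v_y = 48.2 sin 40.1° = 31.05 m/s.
Vertical: 0 = 46.4 + 31.05 t − ½(10) t² ⇒ 5.000 t² − 31.05 t − 46.4 = 0.
t = [31.05 + √(964.1 + 928.0)] / 10.00 = 7.455 s.
Horizontal: R = v_x · t = 36.87 × 7.455 = 275 m.

275 m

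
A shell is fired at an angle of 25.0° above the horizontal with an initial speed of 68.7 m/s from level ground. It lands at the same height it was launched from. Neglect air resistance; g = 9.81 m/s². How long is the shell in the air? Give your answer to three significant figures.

Vertical component: v_y = 68.7 sin 25.0° = 29.03 m/s.
For a projectile landing at launch height, time of flight is t = 2 v_y / g = 2 × 29.03 / 9.81 = 5.92 s.

5.92 s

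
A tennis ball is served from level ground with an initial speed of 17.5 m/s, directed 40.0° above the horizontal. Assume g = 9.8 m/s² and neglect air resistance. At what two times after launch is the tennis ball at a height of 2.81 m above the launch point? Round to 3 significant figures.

0.285 s and 2.01 s

v_y0 = 17.5 sin 40.0° = 11.25 m/s.
Set y = v_y0 t − ½ g t² = 2.81: 4.900 t² − 11.25 t + 2.81 = 0.
t = [11.25 ± √(126.6 − 55.08)] / 9.8 = (11.25 ± 8.457) / 9.8, giving t = 0.285 s or t = 2.01 s.
So the tennis ball is at 2.81 m at t = 0.285 s (rising) and t = 2.01 s (falling).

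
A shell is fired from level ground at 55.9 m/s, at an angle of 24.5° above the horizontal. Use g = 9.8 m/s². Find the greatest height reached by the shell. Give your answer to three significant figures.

Vertical component of launch velocity: v_y = 55.9 sin 24.5° = 23.18 m/s.
At the highest point the vertical velocity is zero, so v_y² = 2 g h_max.
h_max = (23.18)² / (2 × 9.8) = 537.3 / 19.60 = 27.4 m.

27.4 m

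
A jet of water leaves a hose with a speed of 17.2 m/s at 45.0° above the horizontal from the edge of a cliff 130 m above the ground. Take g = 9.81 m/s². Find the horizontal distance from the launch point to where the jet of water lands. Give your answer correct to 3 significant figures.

Components: v_x = 17.2 cos 45.0° = 12.16 m/s, v_y = 17.2 sin 45.0° = 12.16 m/s.
Vertical: 0 = 130 + 12.16 t − ½(9.81) t² ⇒ 4.905 t² − 12.16 t − 130 = 0.
t = [12.16 + √(147.9 + 2551)] / 9.810 = 6.535 s.
Horizontal: R = v_x · t = 12.16 × 6.535 = 79.5 m.

79.5 m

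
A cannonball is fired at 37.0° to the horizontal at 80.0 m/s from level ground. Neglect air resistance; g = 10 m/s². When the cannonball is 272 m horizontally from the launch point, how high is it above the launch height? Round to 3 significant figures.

v_x = 80.0 cos 37.0° = 63.89 m/s, v_y0 = 80.0 sin 37.0° = 48.15 m/s.
Time to reach x = 272 m: t = x / v_x = 272 / 63.89 = 4.257 s.
y = v_y0 t − ½ g t² = 48.15×4.257 − 5.000×4.257² = 114 m.

114 m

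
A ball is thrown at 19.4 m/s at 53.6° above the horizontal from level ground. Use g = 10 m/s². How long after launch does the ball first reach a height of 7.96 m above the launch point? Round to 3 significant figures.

0.642 s

v_y0 = 19.4 sin 53.6° = 15.61 m/s.
Set y = v_y0 t − ½ g t² = 7.96: 5.000 t² − 15.61 t + 7.96 = 0.
t = [15.61 ± √(243.7 − 159.2)] / 10 = (15.61 ± 9.192) / 10, giving t = 0.642 s or t = 2.48 s.
The ball is on the way up at the first time, so t = 0.642 s.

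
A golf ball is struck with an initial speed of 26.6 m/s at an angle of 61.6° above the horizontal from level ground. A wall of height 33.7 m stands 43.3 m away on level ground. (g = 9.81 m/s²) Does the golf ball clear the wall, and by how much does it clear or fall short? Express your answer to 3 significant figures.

No — it falls 11.1 m short of clearing the wall.

v_x = 26.6 cos 61.6° = 12.65 m/s; v_y0 = 26.6 sin 61.6° = 23.40 m/s.
Time to reach the wall: t = 43.3 / 12.65 = 3.423 s.
Height at that point: y = 23.40×3.423 − 4.905×3.423² = 22.63 m.
That is 33.7 − 22.63 = 11.1 m below the top of the wall, so the golf ball does not clear it.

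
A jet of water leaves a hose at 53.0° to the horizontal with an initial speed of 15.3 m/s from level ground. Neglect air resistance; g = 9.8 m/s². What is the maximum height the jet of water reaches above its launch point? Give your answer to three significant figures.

Vertical component of launch velocity: v_y = 15.3 sin 53.0° = 12.22 m/s.
At the highest point the vertical velocity is zero, so v_y² = 2 g h_max.
h_max = (12.22)² / (2 × 9.8) = 149.3 / 19.60 = 7.62 m.

7.62 m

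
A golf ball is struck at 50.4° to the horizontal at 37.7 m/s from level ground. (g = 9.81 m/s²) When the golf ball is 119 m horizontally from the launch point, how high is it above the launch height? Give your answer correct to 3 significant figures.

23.6 m

v_x = 37.7 cos 50.4° = 24.03 m/s, v_y0 = 37.7 sin 50.4° = 29.05 m/s.
Time to reach x = 119 m: t = x / v_x = 119 / 24.03 = 4.952 s.
y = v_y0 t − ½ g t² = 29.05×4.952 − 4.905×4.952² = 23.6 m.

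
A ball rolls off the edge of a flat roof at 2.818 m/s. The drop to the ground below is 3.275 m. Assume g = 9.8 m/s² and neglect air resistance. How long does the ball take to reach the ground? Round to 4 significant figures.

The horizontal speed doesn't affect the fall. With v_y0 = 0, h = ½ g t².
t = √(2 × 3.275 / 9.8) = √0.66837 = 0.8175 s.

0.8175 s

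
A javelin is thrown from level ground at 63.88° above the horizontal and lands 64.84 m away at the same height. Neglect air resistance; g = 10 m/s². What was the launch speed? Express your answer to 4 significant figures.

On level ground, R = v₀² sin(2θ) / g, so v₀ = √(R g / sin 2θ).
sin(2 × 63.88°) = 0.7906.
v₀ = √(64.84 × 10 / 0.7906) = √820.14 = 28.64 m/s.

28.64 m/s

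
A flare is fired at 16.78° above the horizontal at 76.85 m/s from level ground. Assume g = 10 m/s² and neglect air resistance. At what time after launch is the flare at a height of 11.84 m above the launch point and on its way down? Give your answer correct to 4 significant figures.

v_y0 = 76.85 sin 16.78° = 22.186 m/s.
Set y = v_y0 t − ½ g t² = 11.84: 5.000 t² − 22.186 t + 11.84 = 0.
t = [22.186 ± √(492.22 − 236.80)] / 10 = (22.186 ± 15.982) / 10, giving t = 0.6204 s or t = 3.817 s.
On the way down corresponds to the larger root: t = 3.817 s.

3.817 s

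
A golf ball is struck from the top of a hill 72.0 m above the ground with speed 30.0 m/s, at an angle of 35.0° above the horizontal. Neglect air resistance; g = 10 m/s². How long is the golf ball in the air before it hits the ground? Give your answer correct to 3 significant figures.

Vertical component: v_y = 30.0 sin 35.0° = 17.21 m/s.
Taking up as positive with launch at y = 72.0 m, landing at y = 0: 0 = 72.0 + 17.21 t − ½(10) t².
Solving 5.000 t² − 17.21 t − 72.0 = 0 gives t = [17.21 + √(17.21² + 4·5.000·72.0)] / 10.00 = 5.89 s.

5.89 s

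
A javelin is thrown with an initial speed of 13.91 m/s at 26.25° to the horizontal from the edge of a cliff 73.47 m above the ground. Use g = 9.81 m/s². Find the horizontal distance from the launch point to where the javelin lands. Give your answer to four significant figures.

56.74 m

Components: v_x = 13.91 cos 26.25° = 12.475 m/s, v_y = 13.91 sin 26.25° = 6.1522 m/s.
Vertical: 0 = 73.47 + 6.1522 t − ½(9.81) t² ⇒ 4.905 t² − 6.1522 t − 73.47 = 0.
t = [6.1522 + √(37.850 + 1441.5)] / 9.810 = 4.5479 s.
Horizontal: R = v_x · t = 12.475 × 4.5479 = 56.74 m.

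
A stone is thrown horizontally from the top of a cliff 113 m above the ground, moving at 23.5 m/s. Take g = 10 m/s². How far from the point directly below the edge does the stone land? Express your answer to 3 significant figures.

Initial vertical velocity is zero, so the fall time comes from h = ½ g t²: t = √(2 × 113 / 10) = 4.754 s.
Horizontal motion is uniform at 23.5 m/s, so x = 23.5 × 4.754 = 112 m.

112 m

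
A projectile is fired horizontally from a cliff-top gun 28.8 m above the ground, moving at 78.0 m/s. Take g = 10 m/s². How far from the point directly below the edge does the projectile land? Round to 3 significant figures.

187 m

Initial vertical velocity is zero, so the fall time comes from h = ½ g t²: t = √(2 × 28.8 / 10) = 2.400 s.
Horizontal motion is uniform at 78.0 m/s, so x = 78.0 × 2.400 = 187 m.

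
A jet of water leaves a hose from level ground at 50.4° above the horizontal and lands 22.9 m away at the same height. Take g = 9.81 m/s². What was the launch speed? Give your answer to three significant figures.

On level ground, R = v₀² sin(2θ) / g, so v₀ = √(R g / sin 2θ).
sin(2 × 50.4°) = 0.9823.
v₀ = √(22.9 × 9.81 / 0.9823) = √228.7 = 15.1 m/s.

15.1 m/s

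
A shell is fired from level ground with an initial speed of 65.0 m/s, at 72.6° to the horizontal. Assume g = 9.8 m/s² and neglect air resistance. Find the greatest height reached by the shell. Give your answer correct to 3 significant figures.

Vertical component of launch velocity: v_y = 65.0 sin 72.6° = 62.03 m/s.
At the highest point the vertical velocity is zero, so v_y² = 2 g h_max.
h_max = (62.03)² / (2 × 9.8) = 3848 / 19.60 = 196 m.

196 m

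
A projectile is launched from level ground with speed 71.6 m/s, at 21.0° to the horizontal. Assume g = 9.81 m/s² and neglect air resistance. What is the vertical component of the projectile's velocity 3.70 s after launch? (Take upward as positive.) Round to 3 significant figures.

-10.6 m/s

Initial vertical component: v_y0 = 71.6 sin 21.0° = 25.66 m/s.
v_y(t) = v_y0 − g t = 25.66 − 9.81 × 3.70 = -10.6 m/s.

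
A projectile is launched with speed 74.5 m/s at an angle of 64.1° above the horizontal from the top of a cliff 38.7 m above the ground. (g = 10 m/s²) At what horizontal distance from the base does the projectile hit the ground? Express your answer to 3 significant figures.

454 m

Components: v_x = 74.5 cos 64.1° = 32.54 m/s, v_y = 74.5 sin 64.1° = 67.02 m/s.
Vertical: 0 = 38.7 + 67.02 t − ½(10) t² ⇒ 5.000 t² − 67.02 t − 38.7 = 0.
t = [67.02 + √(4492 + 774.0)] / 10.00 = 13.96 s.
Horizontal: R = v_x · t = 32.54 × 13.96 = 454 m.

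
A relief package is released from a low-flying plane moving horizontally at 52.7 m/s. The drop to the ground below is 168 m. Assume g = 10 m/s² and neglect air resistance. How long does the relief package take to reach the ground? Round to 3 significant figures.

5.80 s

The horizontal speed doesn't affect the fall. With v_y0 = 0, h = ½ g t².
t = √(2 × 168 / 10) = √33.60 = 5.80 s.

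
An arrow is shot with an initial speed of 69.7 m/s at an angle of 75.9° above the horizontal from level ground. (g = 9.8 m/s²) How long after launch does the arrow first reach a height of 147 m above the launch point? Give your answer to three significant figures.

v_y0 = 69.7 sin 75.9° = 67.60 m/s.
Set y = v_y0 t − ½ g t² = 147: 4.900 t² − 67.60 t + 147 = 0.
t = [67.60 ± √(4570 − 2881)] / 9.8 = (67.60 ± 41.10) / 9.8, giving t = 2.70 s or t = 11.1 s.
The arrow is on the way up at the first time, so t = 2.70 s.

2.70 s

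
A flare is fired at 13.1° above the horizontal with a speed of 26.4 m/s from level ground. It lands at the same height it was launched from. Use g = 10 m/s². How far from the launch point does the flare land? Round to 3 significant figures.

For level ground, R = v₀² sin(2θ) / g.
sin(2 × 13.1°) = sin 26.20° = 0.4415.
R = (26.4)² × 0.4415 / 10 = 30.8 m.

30.8 m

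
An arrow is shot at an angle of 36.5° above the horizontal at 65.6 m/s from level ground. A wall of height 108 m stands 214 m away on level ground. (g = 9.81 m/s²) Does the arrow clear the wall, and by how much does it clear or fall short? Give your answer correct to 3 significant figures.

v_x = 65.6 cos 36.5° = 52.73 m/s; v_y0 = 65.6 sin 36.5° = 39.02 m/s.
Time to reach the wall: t = 214 / 52.73 = 4.058 s.
Height at that point: y = 39.02×4.058 − 4.905×4.058² = 77.57 m.
That is 108 − 77.57 = 30.4 m below the top of the wall, so the arrow does not clear it.

No — it falls 30.4 m short of clearing the wall.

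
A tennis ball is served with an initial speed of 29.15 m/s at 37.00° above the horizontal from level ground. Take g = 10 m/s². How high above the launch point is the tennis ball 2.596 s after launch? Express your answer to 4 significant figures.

v_y0 = 29.15 sin 37.00° = 17.543 m/s.
y(t) = v_y0 t − ½ g t² = 17.543×2.596 − 5.000×2.596² = 11.85 m.

11.85 m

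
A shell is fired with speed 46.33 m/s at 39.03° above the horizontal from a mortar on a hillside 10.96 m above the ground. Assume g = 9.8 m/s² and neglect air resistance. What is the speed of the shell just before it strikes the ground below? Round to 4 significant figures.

v_x = 46.33 cos 39.03° = 35.990 m/s is unchanged throughout.
For the vertical component, v_y² = v_y0² + 2 g h = (29.175)² + 2×9.8×10.96 = 1066.0, so |v_y| = 32.650 m/s.
Impact speed = √(v_x² + v_y²) = √(1295.3 + 1066.0) = 48.59 m/s.

48.59 m/s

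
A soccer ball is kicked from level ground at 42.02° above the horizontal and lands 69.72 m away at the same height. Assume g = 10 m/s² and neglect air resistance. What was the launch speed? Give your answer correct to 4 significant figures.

On level ground, R = v₀² sin(2θ) / g, so v₀ = √(R g / sin 2θ).
sin(2 × 42.02°) = 0.9946.
v₀ = √(69.72 × 10 / 0.9946) = √700.99 = 26.48 m/s.

26.48 m/s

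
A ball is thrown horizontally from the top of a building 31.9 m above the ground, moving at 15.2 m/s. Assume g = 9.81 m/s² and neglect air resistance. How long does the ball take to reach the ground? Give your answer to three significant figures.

The horizontal speed doesn't affect the fall. With v_y0 = 0, h = ½ g t².
t = √(2 × 31.9 / 9.81) = √6.504 = 2.55 s.

2.55 s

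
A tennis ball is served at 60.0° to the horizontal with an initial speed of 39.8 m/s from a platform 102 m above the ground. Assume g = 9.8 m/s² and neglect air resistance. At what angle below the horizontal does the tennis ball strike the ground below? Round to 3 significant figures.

70.6°

v_x = 39.8 cos 60.0° = 19.90 m/s.
At impact |v_y| = √(v_y0² + 2 g h) = √(34.47² + 2×9.8×102) = 56.46 m/s.
Angle below horizontal = arctan(|v_y| / v_x) = arctan(56.46 / 19.90) = 70.6°.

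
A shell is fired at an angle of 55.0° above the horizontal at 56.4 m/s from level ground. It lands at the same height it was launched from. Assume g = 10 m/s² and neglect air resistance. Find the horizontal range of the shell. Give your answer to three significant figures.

299 m

Components: v_x = 56.4 cos 55.0° = 32.35 m/s, v_y = 56.4 sin 55.0° = 46.20 m/s.
Time of flight (same landing height): t = 2 v_y / g = 2 × 46.20 / 10 = 9.240 s.
Range: R = v_x · t = 32.35 × 9.240 = 299 m.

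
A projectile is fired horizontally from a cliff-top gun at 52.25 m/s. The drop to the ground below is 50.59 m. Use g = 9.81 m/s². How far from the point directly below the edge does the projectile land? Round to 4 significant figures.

167.8 m

Initial vertical velocity is zero, so the fall time comes from h = ½ g t²: t = √(2 × 50.59 / 9.81) = 3.2115 s.
Horizontal motion is uniform at 52.25 m/s, so x = 52.25 × 3.2115 = 167.8 m.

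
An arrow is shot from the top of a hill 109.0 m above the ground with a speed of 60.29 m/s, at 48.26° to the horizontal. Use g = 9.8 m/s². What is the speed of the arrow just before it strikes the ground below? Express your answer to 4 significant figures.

75.97 m/s

v_x = 60.29 cos 48.26° = 40.138 m/s is unchanged throughout.
For the vertical component, v_y² = v_y0² + 2 g h = (44.987)² + 2×9.8×109.0 = 4160.2, so |v_y| = 64.500 m/s.
Impact speed = √(v_x² + v_y²) = √(1611.1 + 4160.2) = 75.97 m/s.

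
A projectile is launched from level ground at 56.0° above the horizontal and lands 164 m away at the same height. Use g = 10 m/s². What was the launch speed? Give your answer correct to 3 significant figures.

On level ground, R = v₀² sin(2θ) / g, so v₀ = √(R g / sin 2θ).
sin(2 × 56.0°) = 0.9272.
v₀ = √(164 × 10 / 0.9272) = √1769 = 42.1 m/s.

42.1 m/s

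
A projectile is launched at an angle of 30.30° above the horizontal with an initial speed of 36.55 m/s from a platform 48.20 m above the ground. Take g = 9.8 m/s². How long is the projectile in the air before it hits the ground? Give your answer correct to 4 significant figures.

Vertical component: v_y = 36.55 sin 30.30° = 18.440 m/s.
Taking up as positive with launch at y = 48.20 m, landing at y = 0: 0 = 48.20 + 18.440 t − ½(9.8) t².
Solving 4.900 t² − 18.440 t − 48.20 = 0 gives t = [18.440 + √(18.440² + 4·4.900·48.20)] / 9.800 = 5.539 s.

5.539 s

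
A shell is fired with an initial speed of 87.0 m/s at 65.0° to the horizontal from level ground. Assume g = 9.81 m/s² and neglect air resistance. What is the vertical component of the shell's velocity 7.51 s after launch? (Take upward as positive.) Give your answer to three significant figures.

Initial vertical component: v_y0 = 87.0 sin 65.0° = 78.85 m/s.
v_y(t) = v_y0 − g t = 78.85 − 9.81 × 7.51 = 5.18 m/s.

5.18 m/s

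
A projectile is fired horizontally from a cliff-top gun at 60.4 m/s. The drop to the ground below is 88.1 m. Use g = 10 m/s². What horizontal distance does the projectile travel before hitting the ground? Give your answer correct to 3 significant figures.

254 m

Initial vertical velocity is zero, so the fall time comes from h = ½ g t²: t = √(2 × 88.1 / 10) = 4.198 s.
Horizontal motion is uniform at 60.4 m/s, so x = 60.4 × 4.198 = 254 m.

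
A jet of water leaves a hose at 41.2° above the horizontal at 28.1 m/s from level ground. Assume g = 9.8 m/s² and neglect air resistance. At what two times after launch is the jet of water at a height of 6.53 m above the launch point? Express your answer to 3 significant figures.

0.394 s and 3.38 s

v_y0 = 28.1 sin 41.2° = 18.51 m/s.
Set y = v_y0 t − ½ g t² = 6.53: 4.900 t² − 18.51 t + 6.53 = 0.
t = [18.51 ± √(342.6 − 128.0)] / 9.8 = (18.51 ± 14.65) / 9.8, giving t = 0.394 s or t = 3.38 s.
So the jet of water is at 6.53 m at t = 0.394 s (rising) and t = 3.38 s (falling).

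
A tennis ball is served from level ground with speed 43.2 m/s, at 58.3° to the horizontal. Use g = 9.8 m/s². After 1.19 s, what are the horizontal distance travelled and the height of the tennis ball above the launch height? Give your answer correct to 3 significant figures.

v_x = 43.2 cos 58.3° = 22.70 m/s; v_y0 = 43.2 sin 58.3° = 36.76 m/s.
x = v_x t = 22.70 × 1.19 = 27.0 m.
y = v_y0 t − ½ g t² = 36.76×1.19 − 4.900×1.19² = 36.8 m.

x = 27.0 m, y = 36.8 m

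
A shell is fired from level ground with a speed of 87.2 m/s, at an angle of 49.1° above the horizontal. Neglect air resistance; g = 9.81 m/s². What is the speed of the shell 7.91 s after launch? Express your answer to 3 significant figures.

v_x = 87.2 cos 49.1° = 57.09 m/s (constant).
v_y(t) = 87.2 sin 49.1° − g t = 65.91 − 9.81 × 7.91 = -11.69 m/s.
Speed = √(v_x² + v_y²) = √(3259 + 136.7) = 58.3 m/s.

58.3 m/s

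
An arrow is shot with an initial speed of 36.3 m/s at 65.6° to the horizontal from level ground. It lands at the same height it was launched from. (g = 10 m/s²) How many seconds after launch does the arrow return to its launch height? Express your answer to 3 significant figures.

Vertical component: v_y = 36.3 sin 65.6° = 33.06 m/s.
For a projectile landing at launch height, time of flight is t = 2 v_y / g = 2 × 33.06 / 10 = 6.61 s.

6.61 s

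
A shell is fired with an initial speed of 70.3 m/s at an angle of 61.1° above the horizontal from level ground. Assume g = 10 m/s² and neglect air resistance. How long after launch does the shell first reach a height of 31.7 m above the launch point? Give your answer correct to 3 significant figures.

v_y0 = 70.3 sin 61.1° = 61.55 m/s.
Set y = v_y0 t − ½ g t² = 31.7: 5.000 t² − 61.55 t + 31.7 = 0.
t = [61.55 ± √(3788 − 634.0)] / 10 = (61.55 ± 56.16) / 10, giving t = 0.539 s or t = 11.8 s.
The shell is on the way up at the first time, so t = 0.539 s.

0.539 s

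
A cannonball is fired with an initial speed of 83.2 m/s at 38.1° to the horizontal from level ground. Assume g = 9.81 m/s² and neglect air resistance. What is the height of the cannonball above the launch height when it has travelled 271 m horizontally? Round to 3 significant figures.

128 m

v_x = 83.2 cos 38.1° = 65.47 m/s, v_y0 = 83.2 sin 38.1° = 51.34 m/s.
Time to reach x = 271 m: t = x / v_x = 271 / 65.47 = 4.139 s.
y = v_y0 t − ½ g t² = 51.34×4.139 − 4.905×4.139² = 128 m.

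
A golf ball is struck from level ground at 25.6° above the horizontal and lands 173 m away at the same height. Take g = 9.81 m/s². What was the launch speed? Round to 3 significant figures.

On level ground, R = v₀² sin(2θ) / g, so v₀ = √(R g / sin 2θ).
sin(2 × 25.6°) = 0.7793.
v₀ = √(173 × 9.81 / 0.7793) = √2178 = 46.7 m/s.

46.7 m/s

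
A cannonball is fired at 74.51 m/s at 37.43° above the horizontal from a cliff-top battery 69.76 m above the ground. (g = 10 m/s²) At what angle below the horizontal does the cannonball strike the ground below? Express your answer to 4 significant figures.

44.77°

v_x = 74.51 cos 37.43° = 59.168 m/s.
At impact |v_y| = √(v_y0² + 2 g h) = √(45.287² + 2×10×69.76) = 58.704 m/s.
Angle below horizontal = arctan(|v_y| / v_x) = arctan(58.704 / 59.168) = 44.77°.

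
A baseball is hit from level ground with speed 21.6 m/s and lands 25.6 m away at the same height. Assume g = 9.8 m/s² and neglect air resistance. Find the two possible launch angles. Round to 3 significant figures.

Level-ground range: R = v₀² sin(2θ)/g ⇒ sin 2θ = R g / v₀² = 25.6×9.8/21.6² = 0.5377.
2θ = arcsin(0.5377) = 32.53° or 180° − 32.53° = 147.47°.
So θ = 16.3° or θ = 73.7°.

16.3° and 73.7°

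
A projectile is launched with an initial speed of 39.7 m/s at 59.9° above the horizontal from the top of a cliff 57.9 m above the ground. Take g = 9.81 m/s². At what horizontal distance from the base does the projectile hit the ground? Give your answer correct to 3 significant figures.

167 m

Components: v_x = 39.7 cos 59.9° = 19.91 m/s, v_y = 39.7 sin 59.9° = 34.35 m/s.
Vertical: 0 = 57.9 + 34.35 t − ½(9.81) t² ⇒ 4.905 t² − 34.35 t − 57.9 = 0.
t = [34.35 + √(1180 + 1136)] / 9.810 = 8.407 s.
Horizontal: R = v_x · t = 19.91 × 8.407 = 167 m.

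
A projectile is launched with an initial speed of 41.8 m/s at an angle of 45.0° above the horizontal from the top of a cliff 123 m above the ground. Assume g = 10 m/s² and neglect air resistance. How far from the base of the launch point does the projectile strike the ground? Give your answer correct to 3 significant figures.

Components: v_x = 41.8 cos 45.0° = 29.56 m/s, v_y = 41.8 sin 45.0° = 29.56 m/s.
Vertical: 0 = 123 + 29.56 t − ½(10) t² ⇒ 5.000 t² − 29.56 t − 123 = 0.
t = [29.56 + √(873.8 + 2460)] / 10.00 = 8.730 s.
Horizontal: R = v_x · t = 29.56 × 8.730 = 258 m.

258 m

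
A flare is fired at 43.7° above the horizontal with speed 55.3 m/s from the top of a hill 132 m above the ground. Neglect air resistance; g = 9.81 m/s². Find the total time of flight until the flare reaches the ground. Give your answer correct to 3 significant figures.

Vertical component: v_y = 55.3 sin 43.7° = 38.21 m/s.
Taking up as positive with launch at y = 132 m, landing at y = 0: 0 = 132 + 38.21 t − ½(9.81) t².
Solving 4.905 t² − 38.21 t − 132 = 0 gives t = [38.21 + √(38.21² + 4·4.905·132)] / 9.810 = 10.4 s.

10.4 s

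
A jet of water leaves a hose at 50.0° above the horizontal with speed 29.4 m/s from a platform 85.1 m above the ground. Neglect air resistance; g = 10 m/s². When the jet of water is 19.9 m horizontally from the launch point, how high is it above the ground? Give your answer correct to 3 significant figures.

v_x = 29.4 cos 50.0° = 18.90 m/s, v_y0 = 29.4 sin 50.0° = 22.52 m/s.
Time to reach x = 19.9 m: t = x / v_x = 19.9 / 18.90 = 1.053 s.
y = 85.1 + v_y0 t − ½ g t² = 85.1 + 22.52×1.053 − 5.000×1.053² = 103 m.

103 m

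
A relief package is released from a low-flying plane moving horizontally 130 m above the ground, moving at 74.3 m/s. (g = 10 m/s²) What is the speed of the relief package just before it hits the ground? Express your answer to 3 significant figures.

Fall time: t = √(2 × 130 / 10) = 5.099 s.
At impact: v_x = 74.3 m/s (unchanged), v_y = g t = 10 × 5.099 = 50.99 m/s.
Speed = √(v_x² + v_y²) = √(5520 + 2600) = 90.1 m/s.

90.1 m/s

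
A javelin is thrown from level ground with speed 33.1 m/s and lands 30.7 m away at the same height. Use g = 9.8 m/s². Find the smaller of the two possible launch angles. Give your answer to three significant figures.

Level-ground range: R = v₀² sin(2θ)/g ⇒ sin 2θ = R g / v₀² = 30.7×9.8/33.1² = 0.2746.
2θ = arcsin(0.2746) = 15.94° or 180° − 15.94° = 164.06°.
So θ = 7.97° or θ = 82.0°.

7.97°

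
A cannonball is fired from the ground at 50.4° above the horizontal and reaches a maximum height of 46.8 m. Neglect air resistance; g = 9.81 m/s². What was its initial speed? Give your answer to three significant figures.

39.3 m/s

At maximum height v_y = 0, so (v₀ sin θ)² = 2 g H.
v₀ sin 50.4° = √(2 × 9.81 × 46.8) = 30.30 m/s.
v₀ = 30.30 / sin 50.4° = 30.30 / 0.7705 = 39.3 m/s.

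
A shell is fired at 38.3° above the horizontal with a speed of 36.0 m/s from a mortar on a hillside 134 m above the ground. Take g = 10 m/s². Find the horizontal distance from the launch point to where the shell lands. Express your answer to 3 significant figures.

222 m

Components: v_x = 36.0 cos 38.3° = 28.25 m/s, v_y = 36.0 sin 38.3° = 22.31 m/s.
Vertical: 0 = 134 + 22.31 t − ½(10) t² ⇒ 5.000 t² − 22.31 t − 134 = 0.
t = [22.31 + √(497.7 + 2680)] / 10.00 = 7.868 s.
Horizontal: R = v_x · t = 28.25 × 7.868 = 222 m.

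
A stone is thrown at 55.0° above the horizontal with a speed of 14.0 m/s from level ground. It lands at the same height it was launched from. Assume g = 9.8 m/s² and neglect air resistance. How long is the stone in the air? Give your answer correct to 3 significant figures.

2.34 s

Vertical component: v_y = 14.0 sin 55.0° = 11.47 m/s.
For a projectile landing at launch height, time of flight is t = 2 v_y / g = 2 × 11.47 / 9.8 = 2.34 s.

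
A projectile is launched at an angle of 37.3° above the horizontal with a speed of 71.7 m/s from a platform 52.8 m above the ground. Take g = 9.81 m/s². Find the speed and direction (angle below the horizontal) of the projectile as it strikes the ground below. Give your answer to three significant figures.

78.6 m/s at 43.5° below the horizontal

v_x = 71.7 cos 37.3° = 57.04 m/s (constant).
|v_y| at impact = √((43.45)² + 2×9.81×52.8) = 54.07 m/s.
Speed = √(57.04² + 54.07²) = 78.6 m/s; angle = arctan(54.07/57.04) = 43.5° below horizontal.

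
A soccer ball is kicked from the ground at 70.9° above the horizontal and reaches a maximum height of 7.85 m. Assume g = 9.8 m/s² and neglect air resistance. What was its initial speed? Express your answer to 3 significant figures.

13.1 m/s

At maximum height v_y = 0, so (v₀ sin θ)² = 2 g H.
v₀ sin 70.9° = √(2 × 9.8 × 7.85) = 12.40 m/s.
v₀ = 12.40 / sin 70.9° = 12.40 / 0.9449 = 13.1 m/s.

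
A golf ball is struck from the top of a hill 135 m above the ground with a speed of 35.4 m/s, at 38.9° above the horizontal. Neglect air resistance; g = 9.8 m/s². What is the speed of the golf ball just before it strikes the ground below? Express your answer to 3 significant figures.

62.4 m/s

v_x = 35.4 cos 38.9° = 27.55 m/s is unchanged throughout.
For the vertical component, v_y² = v_y0² + 2 g h = (22.23)² + 2×9.8×135 = 3140, so |v_y| = 56.04 m/s.
Impact speed = √(v_x² + v_y²) = √(759.0 + 3140) = 62.4 m/s.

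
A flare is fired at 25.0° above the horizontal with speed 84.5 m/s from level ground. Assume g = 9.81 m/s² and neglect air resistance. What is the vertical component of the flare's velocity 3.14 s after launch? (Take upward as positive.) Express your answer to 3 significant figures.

4.91 m/s

Initial vertical component: v_y0 = 84.5 sin 25.0° = 35.71 m/s.
v_y(t) = v_y0 − g t = 35.71 − 9.81 × 3.14 = 4.91 m/s.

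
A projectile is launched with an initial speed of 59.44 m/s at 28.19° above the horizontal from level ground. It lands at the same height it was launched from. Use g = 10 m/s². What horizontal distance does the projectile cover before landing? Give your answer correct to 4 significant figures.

Components: v_x = 59.44 cos 28.19° = 52.390 m/s, v_y = 59.44 sin 28.19° = 28.079 m/s.
Time of flight (same landing height): t = 2 v_y / g = 2 × 28.079 / 10 = 5.6158 s.
Range: R = v_x · t = 52.390 × 5.6158 = 294.2 m.

294.2 m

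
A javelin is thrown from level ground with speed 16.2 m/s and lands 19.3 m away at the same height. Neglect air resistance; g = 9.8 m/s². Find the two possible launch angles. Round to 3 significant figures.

Level-ground range: R = v₀² sin(2θ)/g ⇒ sin 2θ = R g / v₀² = 19.3×9.8/16.2² = 0.7207.
2θ = arcsin(0.7207) = 46.11° or 180° − 46.11° = 133.89°.
So θ = 23.1° or θ = 66.9°.

23.1° and 66.9°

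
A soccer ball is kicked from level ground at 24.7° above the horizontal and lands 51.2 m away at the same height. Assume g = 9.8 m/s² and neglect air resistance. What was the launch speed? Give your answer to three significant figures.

25.7 m/s

On level ground, R = v₀² sin(2θ) / g, so v₀ = √(R g / sin 2θ).
sin(2 × 24.7°) = 0.7593.
v₀ = √(51.2 × 9.8 / 0.7593) = √660.8 = 25.7 m/s.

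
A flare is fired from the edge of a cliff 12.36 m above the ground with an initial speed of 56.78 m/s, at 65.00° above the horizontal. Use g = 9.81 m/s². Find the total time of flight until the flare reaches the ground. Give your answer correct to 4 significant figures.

10.73 s

Vertical component: v_y = 56.78 sin 65.00° = 51.460 m/s.
Taking up as positive with launch at y = 12.36 m, landing at y = 0: 0 = 12.36 + 51.460 t − ½(9.81) t².
Solving 4.905 t² − 51.460 t − 12.36 = 0 gives t = [51.460 + √(51.460² + 4·4.905·12.36)] / 9.810 = 10.73 s.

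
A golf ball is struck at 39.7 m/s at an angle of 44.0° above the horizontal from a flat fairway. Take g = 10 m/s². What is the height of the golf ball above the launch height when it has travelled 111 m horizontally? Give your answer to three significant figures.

v_x = 39.7 cos 44.0° = 28.56 m/s, v_y0 = 39.7 sin 44.0° = 27.58 m/s.
Time to reach x = 111 m: t = x / v_x = 111 / 28.56 = 3.887 s.
y = v_y0 t − ½ g t² = 27.58×3.887 − 5.000×3.887² = 31.7 m.

31.7 m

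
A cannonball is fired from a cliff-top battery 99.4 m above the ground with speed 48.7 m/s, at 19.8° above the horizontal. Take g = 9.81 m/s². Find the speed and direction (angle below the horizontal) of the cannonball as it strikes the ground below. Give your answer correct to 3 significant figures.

65.7 m/s at 45.8° below the horizontal

v_x = 48.7 cos 19.8° = 45.82 m/s (constant).
|v_y| at impact = √((16.50)² + 2×9.81×99.4) = 47.14 m/s.
Speed = √(45.82² + 47.14²) = 65.7 m/s; angle = arctan(47.14/45.82) = 45.8° below horizontal.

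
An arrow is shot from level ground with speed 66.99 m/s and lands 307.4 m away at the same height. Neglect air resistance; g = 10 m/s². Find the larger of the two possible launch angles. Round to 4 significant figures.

Level-ground range: R = v₀² sin(2θ)/g ⇒ sin 2θ = R g / v₀² = 307.4×10/66.99² = 0.6850.
2θ = arcsin(0.6850) = 43.236° or 180° − 43.236° = 136.764°.
So θ = 21.62° or θ = 68.38°.

68.38°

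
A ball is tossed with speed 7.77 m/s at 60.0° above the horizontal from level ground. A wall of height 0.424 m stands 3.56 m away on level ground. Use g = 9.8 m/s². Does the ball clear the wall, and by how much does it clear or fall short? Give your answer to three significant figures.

Yes — it clears the wall by 1.63 m.

v_x = 7.77 cos 60.0° = 3.885 m/s; v_y0 = 7.77 sin 60.0° = 6.729 m/s.
Time to reach the wall: t = 3.56 / 3.885 = 0.9163 s.
Height at that point: y = 6.729×0.9163 − 4.900×0.9163² = 2.052 m.
That is 2.052 − 0.424 = 1.63 m above the top of the wall, so the ball clears it.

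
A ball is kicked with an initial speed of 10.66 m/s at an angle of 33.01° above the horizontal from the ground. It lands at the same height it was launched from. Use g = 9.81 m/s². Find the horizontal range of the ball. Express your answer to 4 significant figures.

For level ground, R = v₀² sin(2θ) / g.
sin(2 × 33.01°) = sin 66.020° = 0.9137.
R = (10.66)² × 0.9137 / 9.81 = 10.58 m.

10.58 m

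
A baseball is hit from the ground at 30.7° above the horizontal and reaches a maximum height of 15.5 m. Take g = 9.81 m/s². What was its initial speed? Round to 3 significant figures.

34.2 m/s

At maximum height v_y = 0, so (v₀ sin θ)² = 2 g H.
v₀ sin 30.7° = √(2 × 9.81 × 15.5) = 17.44 m/s.
v₀ = 17.44 / sin 30.7° = 17.44 / 0.5105 = 34.2 m/s.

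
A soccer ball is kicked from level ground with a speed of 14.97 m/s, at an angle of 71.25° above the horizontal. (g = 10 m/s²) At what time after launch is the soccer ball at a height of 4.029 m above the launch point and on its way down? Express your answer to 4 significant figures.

2.515 s

v_y0 = 14.97 sin 71.25° = 14.176 m/s.
Set y = v_y0 t − ½ g t² = 4.029: 5.000 t² − 14.176 t + 4.029 = 0.
t = [14.176 ± √(200.96 − 80.580)] / 10 = (14.176 ± 10.972) / 10, giving t = 0.3204 s or t = 2.515 s.
On the way down corresponds to the larger root: t = 2.515 s.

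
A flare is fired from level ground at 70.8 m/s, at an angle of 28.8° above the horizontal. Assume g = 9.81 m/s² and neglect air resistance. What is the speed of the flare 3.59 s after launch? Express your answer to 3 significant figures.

v_x = 70.8 cos 28.8° = 62.04 m/s (constant).
v_y(t) = 70.8 sin 28.8° − g t = 34.11 − 9.81 × 3.59 = -1.108 m/s.
Speed = √(v_x² + v_y²) = √(3849 + 1.228) = 62.1 m/s.

62.1 m/s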